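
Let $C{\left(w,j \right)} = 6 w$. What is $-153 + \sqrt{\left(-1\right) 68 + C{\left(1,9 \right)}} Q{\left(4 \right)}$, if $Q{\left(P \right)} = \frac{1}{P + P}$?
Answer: $-153 + \frac{i \sqrt{62}}{8} \approx -153.0 + 0.98425 i$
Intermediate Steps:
$Q{\left(P \right)} = \frac{1}{2 P}$
$-153 + \sqrt{\left(-1\right) 68 + C{\left(1,9 \right)}} Q{\left(4 \right)} = -153 + \sqrt{\left(-1\right) 68 + 6 \cdot 1} \frac{1}{2 \cdot 4} = -153 + \sqrt{-68 + 6} \cdot \frac{1}{2} \cdot \frac{1}{4} = -153 + \sqrt{-62} \cdot \frac{1}{8} = -153 + i \sqrt{62} \cdot \frac{1}{8} = -153 + \frac{i \sqrt{62}}{8}$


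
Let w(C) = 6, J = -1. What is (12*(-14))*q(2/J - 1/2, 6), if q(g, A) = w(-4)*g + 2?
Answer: 2184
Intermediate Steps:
q(g, A) = 2 + 6*g (q(g, A) = 6*g + 2 = 2 + 6*g)
(12*(-14))*q(2/J - 1/2, 6) = (12*(-14))*(2 + 6*(2/(-1) - 1/2)) = -168*(2 + 6*(2*(-1) - 1*1/2)) = -168*(2 + 6*(-2 - 1/2)) = -168*(2 + 6*(-5/2)) = -168*(2 - 15) = -168*(-13) = 2184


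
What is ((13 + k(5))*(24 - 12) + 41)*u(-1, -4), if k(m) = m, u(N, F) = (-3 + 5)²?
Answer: 1028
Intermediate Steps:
u(N, F) = 4 (u(N, F) = 2² = 4)
((13 + k(5))*(24 - 12) + 41)*u(-1, -4) = ((13 + 5)*(24 - 12) + 41)*4 = (18*12 + 41)*4 = (216 + 41)*4 = 257*4 = 1028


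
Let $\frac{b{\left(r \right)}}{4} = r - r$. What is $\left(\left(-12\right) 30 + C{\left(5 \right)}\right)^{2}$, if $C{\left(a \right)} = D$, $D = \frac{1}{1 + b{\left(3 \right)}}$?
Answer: $128881$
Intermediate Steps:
$b{\left(r \right)} = 0$ ($b{\left(r \right)} = 4 \left(r - r\right) = 4 \cdot 0 = 0$)
$D = 1$ ($D = \frac{1}{1 + 0} = 1^{-1} = 1$)
$C{\left(a \right)} = 1$
$\left(\left(-12\right) 30 + C{\left(5 \right)}\right)^{2} = \left(\left(-12\right) 30 + 1\right)^{2} = \left(-360 + 1\right)^{2} = \left(-359\right)^{2} = 128881$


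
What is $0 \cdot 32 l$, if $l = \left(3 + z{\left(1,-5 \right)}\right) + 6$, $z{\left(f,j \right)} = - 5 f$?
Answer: $0$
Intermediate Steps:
$l = 4$ ($l = \left(3 - 5\right) + 6 = -2 + 6 = 4$)
$0 \cdot 32 l = 0 \cdot 32 \cdot 4 = 0 \cdot 4 = 0$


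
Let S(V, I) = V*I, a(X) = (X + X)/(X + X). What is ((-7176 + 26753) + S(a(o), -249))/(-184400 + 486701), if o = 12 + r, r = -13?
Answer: 19328/302301 ≈ 0.063936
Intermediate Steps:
o = -1 (o = 12 - 13 = -1)
a(X) = 1 (a(X) = (2*X)/((2*X)) = (2*X)*(1/(2*X)) = 1)
S(V, I) = I*V
((-7176 + 26753) + S(a(o), -249))/(-184400 + 486701) = ((-7176 + 26753) - 249*1)/(-184400 + 486701) = (19577 - 249)/302301 = 19328*(1/302301) = 19328/302301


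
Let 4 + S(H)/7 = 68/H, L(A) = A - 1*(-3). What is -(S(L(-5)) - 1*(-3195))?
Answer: -2929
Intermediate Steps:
L(A) = 3 + A (L(A) = A + 3 = 3 + A)
S(H) = -28 + 476/H (S(H) = -28 + 7*(68/H) = -28 + 476/H)
-(S(L(-5)) - 1*(-3195)) = -((-28 + 476/(3 - 5)) - 1*(-3195)) = -((-28 + 476/(-2)) + 3195) = -((-28 + 476*(-1/2)) + 3195) = -((-28 - 238) + 3195) = -(-266 + 3195) = -1*2929 = -2929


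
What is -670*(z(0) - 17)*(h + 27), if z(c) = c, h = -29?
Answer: -22780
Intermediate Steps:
-670*(z(0) - 17)*(h + 27) = -670*(0 - 17)*(-29 + 27) = -(-11390)*(-2) = -670*34 = -22780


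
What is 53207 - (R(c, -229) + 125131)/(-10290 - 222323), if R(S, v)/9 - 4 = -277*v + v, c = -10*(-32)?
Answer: 12377333894/232613 ≈ 53210.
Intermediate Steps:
c = 320
R(S, v) = 36 - 2484*v (R(S, v) = 36 + 9*(-277*v + v) = 36 + 9*(-276*v) = 36 - 2484*v)
53207 - (R(c, -229) + 125131)/(-10290 - 222323) = 53207 - ((36 - 2484*(-229)) + 125131)/(-10290 - 222323) = 53207 - ((36 + 568836) + 125131)/(-232613) = 53207 - (568872 + 125131)*(-1)/232613 = 53207 - 694003*(-1)/232613 = 53207 - 1*(-694003/232613) = 53207 + 694003/232613 = 12377333894/232613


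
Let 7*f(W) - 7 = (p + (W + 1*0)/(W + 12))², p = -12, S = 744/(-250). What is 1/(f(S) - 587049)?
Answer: -61852/36308749615 ≈ -1.7035e-6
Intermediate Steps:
S = -372/125 (S = 744*(-1/250) = -372/125 ≈ -2.9760)
f(W) = 1 + (-12 + W/(12 + W))²/7 (f(W) = 1 + (-12 + (W + 1*0)/(W + 12))²/7 = 1 + (-12 + (W + 0)/(12 + W))²/7 = 1 + (-12 + W/(12 + W))²/7)
1/(f(S) - 587049) = 1/(8*(2718 + 16*(-372/125)² + 417*(-372/125))/(7*(144 + (-372/125)² + 24*(-372/125))) - 587049) = 1/(8*(2718 + 16*(138384/15625) - 155124/125)/(7*(144 + 138384/15625 - 8928/125)) - 587049) = 1/(8*(2718 + 2214144/15625 - 155124/125)/(7*(1272384/15625)) - 587049) = 1/((8/7)*(15625/1272384)*(25292394/15625) - 587049) = 1/(1405133/61852 - 587049) = 1/(-36308749615/61852) = -61852/36308749615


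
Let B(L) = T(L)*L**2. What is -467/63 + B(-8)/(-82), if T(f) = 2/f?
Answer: -18643/2583 ≈ -7.2176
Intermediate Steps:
B(L) = 2*L (B(L) = (2/L)*L**2 = 2*L)
-467/63 + B(-8)/(-82) = -467/63 + (2*(-8))/(-82) = -467*1/63 - 16*(-1/82) = -467/63 + 8/41 = -18643/2583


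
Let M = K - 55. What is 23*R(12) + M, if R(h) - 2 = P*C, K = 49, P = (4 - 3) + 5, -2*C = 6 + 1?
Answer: -443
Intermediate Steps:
C = -7/2 (C = -(6 + 1)/2 = -½*7 = -7/2 ≈ -3.5000)
P = 6 (P = 1 + 5 = 6)
M = -6 (M = 49 - 55 = -6)
R(h) = -19 (R(h) = 2 + 6*(-7/2) = 2 - 21 = -19)
23*R(12) + M = 23*(-19) - 6 = -437 - 6 = -443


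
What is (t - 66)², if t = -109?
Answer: 30625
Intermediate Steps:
(t - 66)² = (-109 - 66)² = (-175)² = 30625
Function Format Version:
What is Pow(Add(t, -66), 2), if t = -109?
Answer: 30625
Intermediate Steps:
Pow(Add(t, -66), 2) = Pow(Add(-109, -66), 2) = Pow(-175, 2) = 30625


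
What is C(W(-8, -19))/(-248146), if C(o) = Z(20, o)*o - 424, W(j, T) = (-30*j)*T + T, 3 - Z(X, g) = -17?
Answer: 46002/124073 ≈ 0.37077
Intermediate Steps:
Z(X, g) = 20 (Z(X, g) = 3 - 1*(-17) = 3 + 17 = 20)
W(j, T) = T - 30*T*j (W(j, T) = -30*T*j + T = T - 30*T*j)
C(o) = -424 + 20*o (C(o) = 20*o - 424 = -424 + 20*o)
C(W(-8, -19))/(-248146) = (-424 + 20*(-19*(1 - 30*(-8))))/(-248146) = (-424 + 20*(-19*(1 + 240)))*(-1/248146) = (-424 + 20*(-19*241))*(-1/248146) = (-424 + 20*(-4579))*(-1/248146) = (-424 - 91580)*(-1/248146) = -92004*(-1/248146) = 46002/124073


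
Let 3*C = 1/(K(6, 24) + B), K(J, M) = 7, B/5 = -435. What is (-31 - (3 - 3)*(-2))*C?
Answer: 31/6504 ≈ 0.0047663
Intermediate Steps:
B = -2175 (B = 5*(-435) = -2175)
C = -1/6504 (C = 1/(3*(7 - 2175)) = (⅓)/(-2168) = (⅓)*(-1/2168) = -1/6504 ≈ -0.00015375)
(-31 - (3 - 3)*(-2))*C = (-31 - (3 - 3)*(-2))*(-1/6504) = (-31 - 0*(-2))*(-1/6504) = (-31 - 1*0)*(-1/6504) = (-31 + 0)*(-1/6504) = -31*(-1/6504) = 31/6504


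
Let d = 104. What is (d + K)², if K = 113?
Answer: 47089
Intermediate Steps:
(d + K)² = (104 + 113)² = 217² = 47089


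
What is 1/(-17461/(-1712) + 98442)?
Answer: 1712/168550165 ≈ 1.0157e-5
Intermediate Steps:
1/(-17461/(-1712) + 98442) = 1/(-17461*(-1/1712) + 98442) = 1/(17461/1712 + 98442) = 1/(168550165/1712) = 1712/168550165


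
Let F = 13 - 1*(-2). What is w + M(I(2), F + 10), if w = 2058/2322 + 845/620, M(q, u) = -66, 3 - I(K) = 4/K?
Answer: -3059273/47988 ≈ -63.751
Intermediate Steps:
I(K) = 3 - 4/K
F = 15 (F = 13 + 2 = 15)
w = 107935/47988 (w = 2058*(1/2322) + 845*(1/620) = 343/387 + 169/124 = 107935/47988 ≈ 2.2492)
w + M(I(2), F + 10) = 107935/47988 - 66 = -3059273/47988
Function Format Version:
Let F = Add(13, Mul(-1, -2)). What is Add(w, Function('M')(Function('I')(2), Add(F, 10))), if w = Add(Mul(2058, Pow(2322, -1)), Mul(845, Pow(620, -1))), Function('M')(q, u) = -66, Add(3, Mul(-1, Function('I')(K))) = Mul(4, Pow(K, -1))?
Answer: Rational(-3059273, 47988) ≈ -63.751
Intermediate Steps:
Function('I')(K) = Add(3, Mul(-4, Pow(K, -1))) (Function('I')(K) = Add(3, Mul(-1, Mul(4, Pow(K, -1)))) = Add(3, Mul(-4, Pow(K, -1))))
F = 15 (F = Add(13, 2) = 15)
w = Rational(107935, 47988) (w = Add(Mul(2058, Rational(1, 2322)), Mul(845, Rational(1, 620))) = Add(Rational(343, 387), Rational(169, 124)) = Rational(107935, 47988) ≈ 2.2492)
Add(w, Function('M')(Function('I')(2), Add(F, 10))) = Add(Rational(107935, 47988), -66) = Rational(-3059273, 47988)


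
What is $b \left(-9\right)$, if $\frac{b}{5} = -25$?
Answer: $1125$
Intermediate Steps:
$b = -125$ ($b = 5 \left(-25\right) = -125$)
$b \left(-9\right) = \left(-125\right) \left(-9\right) = 1125$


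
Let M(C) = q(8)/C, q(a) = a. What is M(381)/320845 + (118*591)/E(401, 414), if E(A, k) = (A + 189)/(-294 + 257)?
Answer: -106922584451/24448389 ≈ -4373.4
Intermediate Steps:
E(A, k) = -189/37 - A/37 (E(A, k) = (189 + A)/(-37) = (189 + A)*(-1/37) = -189/37 - A/37)
M(C) = 8/C
M(381)/320845 + (118*591)/E(401, 414) = (8/381)/320845 + (118*591)/(-189/37 - 1/37*401) = (8*(1/381))*(1/320845) + 69738/(-189/37 - 401/37) = (8/381)*(1/320845) + 69738/(-590/37) = 8/122241945 + 69738*(-37/590) = 8/122241945 - 21867/5 = -106922584451/24448389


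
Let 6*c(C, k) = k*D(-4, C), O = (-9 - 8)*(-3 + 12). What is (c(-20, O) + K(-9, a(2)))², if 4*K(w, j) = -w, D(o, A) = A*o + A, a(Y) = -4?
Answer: 37344321/16 ≈ 2.3340e+6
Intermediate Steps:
O = -153 (O = -17*9 = -153)
D(o, A) = A + A*o
K(w, j) = -w/4 (K(w, j) = (-w)/4 = -w/4)
c(C, k) = -C*k/2 (c(C, k) = (k*(C*(1 - 4)))/6 = (k*(C*(-3)))/6 = (k*(-3*C))/6 = (-3*C*k)/6 = -C*k/2)
(c(-20, O) + K(-9, a(2)))² = (-½*(-20)*(-153) - ¼*(-9))² = (-1530 + 9/4)² = (-6111/4)² = 37344321/16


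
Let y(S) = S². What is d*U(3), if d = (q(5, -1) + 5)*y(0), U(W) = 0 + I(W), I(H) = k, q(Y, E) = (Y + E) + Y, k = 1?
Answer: 0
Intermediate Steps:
q(Y, E) = E + 2*Y (q(Y, E) = (E + Y) + Y = E + 2*Y)
I(H) = 1
U(W) = 1 (U(W) = 0 + 1 = 1)
d = 0 (d = ((-1 + 2*5) + 5)*0² = ((-1 + 10) + 5)*0 = (9 + 5)*0 = 14*0 = 0)
d*U(3) = 0*1 = 0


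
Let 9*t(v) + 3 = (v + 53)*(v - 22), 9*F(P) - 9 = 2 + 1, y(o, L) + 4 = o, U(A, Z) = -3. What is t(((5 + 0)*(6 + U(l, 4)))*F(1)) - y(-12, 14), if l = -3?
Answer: -5/9 ≈ -0.55556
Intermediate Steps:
y(o, L) = -4 + o
F(P) = 4/3 (F(P) = 1 + (2 + 1)/9 = 1 + (⅑)*3 = 1 + ⅓ = 4/3)
t(v) = -⅓ + (-22 + v)*(53 + v)/9 (t(v) = -⅓ + ((v + 53)*(v - 22))/9 = -⅓ + ((53 + v)*(-22 + v))/9 = -⅓ + ((-22 + v)*(53 + v))/9 = -⅓ + (-22 + v)*(53 + v)/9)
t(((5 + 0)*(6 + U(l, 4)))*F(1)) - y(-12, 14) = (-1169/9 + (((5 + 0)*(6 - 3))*(4/3))²/9 + 31*(((5 + 0)*(6 - 3))*(4/3))/9) - (-4 - 12) = (-1169/9 + ((5*3)*(4/3))²/9 + 31*((5*3)*(4/3))/9) - 1*(-16) = (-1169/9 + (15*(4/3))²/9 + 31*(15*(4/3))/9) + 16 = (-1169/9 + (⅑)*20² + (31/9)*20) + 16 = (-1169/9 + (⅑)*400 + 620/9) + 16 = (-1169/9 + 400/9 + 620/9) + 16 = -149/9 + 16 = -5/9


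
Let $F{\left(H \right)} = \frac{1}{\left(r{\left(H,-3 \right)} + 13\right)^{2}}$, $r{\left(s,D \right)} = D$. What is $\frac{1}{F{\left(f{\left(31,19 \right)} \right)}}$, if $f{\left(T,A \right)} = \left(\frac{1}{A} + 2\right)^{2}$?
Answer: $100$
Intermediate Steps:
$f{\left(T,A \right)} = \left(2 + \frac{1}{A}\right)^{2}$
$F{\left(H \right)} = \frac{1}{100}$ ($F{\left(H \right)} = \frac{1}{\left(-3 + 13\right)^{2}} = \frac{1}{10^{2}} = \frac{1}{100}$)
$\frac{1}{F{\left(f{\left(31,19 \right)} \right)}} = \frac{1}{\frac{1}{100}} = 100$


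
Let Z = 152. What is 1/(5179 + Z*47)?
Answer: 1/12323 ≈ 8.1149e-5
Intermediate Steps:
1/(5179 + Z*47) = 1/(5179 + 152*47) = 1/(5179 + 7144) = 1/12323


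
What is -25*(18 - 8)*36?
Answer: -9000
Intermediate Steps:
-25*(18 - 8)*36 = -25*10*36 = -250*36 = -9000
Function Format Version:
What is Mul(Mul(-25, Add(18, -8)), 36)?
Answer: -9000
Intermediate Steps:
Mul(Mul(-25, Add(18, -8)), 36) = Mul(Mul(-25, 10), 36) = Mul(-250, 36) = -9000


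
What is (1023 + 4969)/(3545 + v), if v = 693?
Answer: 2996/2119 ≈ 1.4139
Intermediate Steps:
(1023 + 4969)/(3545 + v) = (1023 + 4969)/(3545 + 693) = 5992/4238 = 5992*(1/4238) = 2996/2119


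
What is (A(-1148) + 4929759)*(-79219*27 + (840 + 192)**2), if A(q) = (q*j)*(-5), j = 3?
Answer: -5312506331331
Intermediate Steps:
A(q) = -15*q (A(q) = (q*3)*(-5) = (3*q)*(-5) = -15*q)
(A(-1148) + 4929759)*(-79219*27 + (840 + 192)**2) = (-15*(-1148) + 4929759)*(-79219*27 + (840 + 192)**2) = (17220 + 4929759)*(-2138913 + 1032**2) = 4946979*(-2138913 + 1065024) = 4946979*(-1073889) = -5312506331331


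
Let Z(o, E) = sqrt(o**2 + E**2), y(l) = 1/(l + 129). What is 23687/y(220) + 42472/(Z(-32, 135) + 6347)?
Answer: 41607850555858/5033145 - 5309*sqrt(19249)/5033145 ≈ 8.2668e+6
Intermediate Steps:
y(l) = 1/(129 + l)
Z(o, E) = sqrt(E**2 + o**2)
23687/y(220) + 42472/(Z(-32, 135) + 6347) = 23687/(1/(129 + 220)) + 42472/(sqrt(135**2 + (-32)**2) + 6347) = 23687/(1/349) + 42472/(sqrt(18225 + 1024) + 6347) = 23687/(1/349) + 42472/(sqrt(19249) + 6347) = 23687*349 + 42472/(6347 + sqrt(19249)) = 8266763 + 42472/(6347 + sqrt(19249))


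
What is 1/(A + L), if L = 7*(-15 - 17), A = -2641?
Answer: -1/2865 ≈ -0.00034904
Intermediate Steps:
L = -224 (L = 7*(-32) = -224)
1/(A + L) = 1/(-2641 - 224) = 1/(-2865) = -1/2865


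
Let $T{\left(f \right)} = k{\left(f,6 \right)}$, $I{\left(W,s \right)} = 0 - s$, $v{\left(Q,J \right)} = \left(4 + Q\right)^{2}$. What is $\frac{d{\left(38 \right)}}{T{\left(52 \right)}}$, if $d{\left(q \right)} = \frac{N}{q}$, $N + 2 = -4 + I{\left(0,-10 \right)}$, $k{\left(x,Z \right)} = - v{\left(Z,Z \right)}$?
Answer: $- \frac{1}{950} \approx -0.0010526$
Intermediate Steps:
$I{\left(W,s \right)} = - s$
$k{\left(x,Z \right)} = - \left(4 + Z\right)^{2}$
$T{\left(f \right)} = -100$ ($T{\left(f \right)} = - \left(4 + 6\right)^{2} = - 10^{2} = \left(-1\right) 100 = -100$)
$N = 4$ ($N = -2 - -6 = -2 + \left(-4 + 10\right) = -2 + 6 = 4$)
$d{\left(q \right)} = \frac{4}{q}$
$\frac{d{\left(38 \right)}}{T{\left(52 \right)}} = \frac{4 \cdot \frac{1}{38}}{-100} = 4 \cdot \frac{1}{38} \left(- \frac{1}{100}\right) = \frac{2}{19} \left(- \frac{1}{100}\right) = - \frac{1}{950}$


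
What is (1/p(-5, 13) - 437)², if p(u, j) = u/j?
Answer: 4831204/25 ≈ 1.9325e+5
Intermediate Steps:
(1/p(-5, 13) - 437)² = (1/(-5/13) - 437)² = (-13/5 - 437)² = (-2198/5)² = 4831204/25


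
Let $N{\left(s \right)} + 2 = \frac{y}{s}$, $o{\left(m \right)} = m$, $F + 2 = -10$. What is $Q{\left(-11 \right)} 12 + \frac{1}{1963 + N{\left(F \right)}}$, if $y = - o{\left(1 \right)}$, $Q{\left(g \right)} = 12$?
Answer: $\frac{3388764}{23533} \approx 144.0$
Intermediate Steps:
$F = -12$ ($F = -2 - 10 = -12$)
$y = -1$ ($y = \left(-1\right) 1 = -1$)
$N{\left(s \right)} = -2 - \frac{1}{s}$
$Q{\left(-11 \right)} 12 + \frac{1}{1963 + N{\left(F \right)}} = 12 \cdot 12 + \frac{1}{1963 - \frac{23}{12}} = 144 + \frac{1}{1963 - \frac{23}{12}} = 144 + \frac{1}{\frac{23533}{12}} = 144 + \frac{12}{23533} = \frac{3388764}{23533}$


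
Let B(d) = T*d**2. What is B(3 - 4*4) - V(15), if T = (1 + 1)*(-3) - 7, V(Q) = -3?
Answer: -2194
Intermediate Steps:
T = -13 (T = 2*(-3) - 7 = -6 - 7 = -13)
B(d) = -13*d**2
B(3 - 4*4) - V(15) = -13*(3 - 4*4)**2 - 1*(-3) = -13*(3 - 16)**2 + 3 = -13*(-13)**2 + 3 = -13*169 + 3 = -2197 + 3 = -2194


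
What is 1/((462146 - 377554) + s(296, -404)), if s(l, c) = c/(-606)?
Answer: 3/253778 ≈ 1.1821e-5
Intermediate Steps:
s(l, c) = -c/606 (s(l, c) = c*(-1/606) = -c/606)
1/((462146 - 377554) + s(296, -404)) = 1/((462146 - 377554) - 1/606*(-404)) = 1/(84592 + ⅔) = 1/(253778/3) = 3/253778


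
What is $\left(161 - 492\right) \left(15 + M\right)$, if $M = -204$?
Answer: $62559$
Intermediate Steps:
$\left(161 - 492\right) \left(15 + M\right) = \left(161 - 492\right) \left(15 - 204\right) = \left(-331\right) \left(-189\right) = 62559$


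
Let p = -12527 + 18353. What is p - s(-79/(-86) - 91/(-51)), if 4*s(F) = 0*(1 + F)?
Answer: 5826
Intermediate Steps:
s(F) = 0 (s(F) = (0*(1 + F))/4 = (1/4)*0 = 0)
p = 5826
p - s(-79/(-86) - 91/(-51)) = 5826 - 1*0 = 5826 + 0 = 5826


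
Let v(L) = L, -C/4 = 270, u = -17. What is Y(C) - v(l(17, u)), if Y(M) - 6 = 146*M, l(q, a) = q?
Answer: -157691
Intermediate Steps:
C = -1080 (C = -4*270 = -1080)
Y(M) = 6 + 146*M
Y(C) - v(l(17, u)) = (6 + 146*(-1080)) - 1*17 = (6 - 157680) - 17 = -157674 - 17 = -157691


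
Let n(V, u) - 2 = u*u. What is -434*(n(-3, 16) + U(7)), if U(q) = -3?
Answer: -110670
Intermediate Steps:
n(V, u) = 2 + u² (n(V, u) = 2 + u*u = 2 + u²)
-434*(n(-3, 16) + U(7)) = -434*((2 + 16²) - 3) = -434*((2 + 256) - 3) = -434*(258 - 3) = -434*255 = -110670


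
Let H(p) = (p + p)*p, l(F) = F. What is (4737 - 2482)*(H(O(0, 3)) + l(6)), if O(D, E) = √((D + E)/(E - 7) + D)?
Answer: 20295/2 ≈ 10148.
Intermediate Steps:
O(D, E) = √(D + (D + E)/(-7 + E)) (O(D, E) = √((D + E)/(-7 + E) + D) = √(D + (D + E)/(-7 + E)))
H(p) = 2*p² (H(p) = (2*p)*p = 2*p²)
(4737 - 2482)*(H(O(0, 3)) + l(6)) = (4737 - 2482)*(2*(√((0 + 3 + 0*(-7 + 3))/(-7 + 3)))² + 6) = 2255*(2*(√((0 + 3 + 0*(-4))/(-4)))² + 6) = 2255*(2*(√(-(0 + 3 + 0)/4))² + 6) = 2255*(2*(√(-¼*3))² + 6) = 2255*(2*(√(-¾))² + 6) = 2255*(2*(I*√3/2)² + 6) = 2255*(2*(-¾) + 6) = 2255*(-3/2 + 6) = 2255*(9/2) = 20295/2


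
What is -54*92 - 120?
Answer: -5088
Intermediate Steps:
-54*92 - 120 = -4968 - 120 = -5088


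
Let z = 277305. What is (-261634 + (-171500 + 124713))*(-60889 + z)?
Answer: -66747239136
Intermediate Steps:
(-261634 + (-171500 + 124713))*(-60889 + z) = (-261634 + (-171500 + 124713))*(-60889 + 277305) = (-261634 - 46787)*216416 = -308421*216416 = -66747239136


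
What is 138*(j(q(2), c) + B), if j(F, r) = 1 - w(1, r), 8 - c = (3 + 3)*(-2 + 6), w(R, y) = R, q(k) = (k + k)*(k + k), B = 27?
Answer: 3726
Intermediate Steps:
q(k) = 4*k**2 (q(k) = (2*k)*(2*k) = 4*k**2)
c = -16 (c = 8 - (3 + 3)*(-2 + 6) = 8 - 6*4 = 8 - 1*24 = 8 - 24 = -16)
j(F, r) = 0 (j(F, r) = 1 - 1*1 = 1 - 1 = 0)
138*(j(q(2), c) + B) = 138*(0 + 27) = 138*27 = 3726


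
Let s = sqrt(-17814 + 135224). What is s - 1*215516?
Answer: -215516 + sqrt(117410) ≈ -2.1517e+5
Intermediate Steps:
s = sqrt(117410) ≈ 342.65
s - 1*215516 = sqrt(117410) - 1*215516 = sqrt(117410) - 215516 = -215516 + sqrt(117410)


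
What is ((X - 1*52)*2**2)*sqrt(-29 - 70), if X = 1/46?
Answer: -14346*I*sqrt(11)/23 ≈ -2068.7*I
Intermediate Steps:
X = 1/46 ≈ 0.021739
((X - 1*52)*2**2)*sqrt(-29 - 70) = ((1/46 - 1*52)*2**2)*sqrt(-29 - 70) = ((1/46 - 52)*4)*sqrt(-99) = (-2391/46*4)*(3*I*sqrt(11)) = -14346*I*sqrt(11)/23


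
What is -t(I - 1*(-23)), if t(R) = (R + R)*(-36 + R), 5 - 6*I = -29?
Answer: 3784/9 ≈ 420.44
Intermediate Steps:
I = 17/3 (I = ⅚ - ⅙*(-29) = ⅚ + 29/6 = 17/3 ≈ 5.6667)
t(R) = 2*R*(-36 + R) (t(R) = (2*R)*(-36 + R) = 2*R*(-36 + R))
-t(I - 1*(-23)) = -2*(17/3 - 1*(-23))*(-36 + (17/3 - 1*(-23))) = -2*(17/3 + 23)*(-36 + (17/3 + 23)) = -2*86*(-36 + 86/3)/3 = -2*86*(-22)/(3*3) = -1*(-3784/9) = 3784/9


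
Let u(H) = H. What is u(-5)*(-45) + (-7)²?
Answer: 274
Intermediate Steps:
u(-5)*(-45) + (-7)² = -5*(-45) + (-7)² = 225 + 49 = 274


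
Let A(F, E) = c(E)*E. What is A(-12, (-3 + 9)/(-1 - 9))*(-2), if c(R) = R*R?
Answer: 54/125 ≈ 0.43200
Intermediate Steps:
c(R) = R²
A(F, E) = E³ (A(F, E) = E²*E = E³)
A(-12, (-3 + 9)/(-1 - 9))*(-2) = ((-3 + 9)/(-1 - 9))³*(-2) = (6/(-10))³*(-2) = (6*(-⅒))³*(-2) = (-⅗)³*(-2) = -27/125*(-2) = 54/125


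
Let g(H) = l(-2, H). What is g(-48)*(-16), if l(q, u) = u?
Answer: 768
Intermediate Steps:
g(H) = H
g(-48)*(-16) = -48*(-16) = 768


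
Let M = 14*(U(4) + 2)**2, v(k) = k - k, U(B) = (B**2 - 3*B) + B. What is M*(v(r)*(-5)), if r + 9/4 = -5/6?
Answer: 0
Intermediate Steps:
r = -37/12 (r = -9/4 - 5/6 = -37/12 ≈ -3.0833)
U(B) = B**2 - 2*B
v(k) = 0
M = 1400 (M = 14*(4*(-2 + 4) + 2)**2 = 14*(4*2 + 2)**2 = 14*(8 + 2)**2 = 14*10**2 = 14*100 = 1400)
M*(v(r)*(-5)) = 1400*(0*(-5)) = 1400*0 = 0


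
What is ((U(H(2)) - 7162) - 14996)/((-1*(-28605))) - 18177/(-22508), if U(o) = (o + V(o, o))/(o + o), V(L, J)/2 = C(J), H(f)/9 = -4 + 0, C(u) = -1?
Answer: 95547151/2897286030 ≈ 0.032978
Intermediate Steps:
H(f) = -36 (H(f) = 9*(-4 + 0) = 9*(-4) = -36)
V(L, J) = -2 (V(L, J) = 2*(-1) = -2)
U(o) = (-2 + o)/(2*o) (U(o) = (o - 2)/(o + o) = (-2 + o)/((2*o)) = (-2 + o)*(1/(2*o)) = (-2 + o)/(2*o))
((U(H(2)) - 7162) - 14996)/((-1*(-28605))) - 18177/(-22508) = (((½)*(-2 - 36)/(-36) - 7162) - 14996)/((-1*(-28605))) - 18177/(-22508) = (((½)*(-1/36)*(-38) - 7162) - 14996)/28605 - 18177*(-1/22508) = ((19/36 - 7162) - 14996)*(1/28605) + 18177/22508 = (-257813/36 - 14996)*(1/28605) + 18177/22508 = -797669/36*1/28605 + 18177/22508 = -797669/1029780 + 18177/22508 = 95547151/2897286030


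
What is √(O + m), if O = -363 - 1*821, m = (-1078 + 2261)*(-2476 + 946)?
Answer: I*√1811174 ≈ 1345.8*I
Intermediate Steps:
m = -1809990 (m = 1183*(-1530) = -1809990)
O = -1184 (O = -363 - 821 = -1184)
√(O + m) = √(-1184 - 1809990) = √(-1811174) = I*√1811174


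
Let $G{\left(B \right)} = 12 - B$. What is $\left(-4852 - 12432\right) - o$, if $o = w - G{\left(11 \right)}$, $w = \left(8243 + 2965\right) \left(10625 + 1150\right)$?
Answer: $-131991483$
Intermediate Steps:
$w = 131974200$ ($w = 11208 \cdot 11775 = 131974200$)
$o = 131974199$ ($o = 131974200 - \left(12 - 11\right) = 131974200 - 1 = 131974199$)
$\left(-4852 - 12432\right) - o = \left(-4852 - 12432\right) - 131974199 = -17284 - 131974199 = -131991483$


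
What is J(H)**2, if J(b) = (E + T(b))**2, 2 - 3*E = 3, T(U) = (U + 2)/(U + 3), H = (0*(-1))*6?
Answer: 1/81 ≈ 0.012346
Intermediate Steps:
H = 0 (H = 0*6 = 0)
T(U) = (2 + U)/(3 + U)
E = -1/3 (E = 2/3 - 1/3*3 = 2/3 - 1 = -1/3 ≈ -0.33333)
J(b) = (-1/3 + (2 + b)/(3 + b))**2
J(H)**2 = ((3 + 2*0)**2/(9*(3 + 0)**2))**2 = ((1/9)*(3 + 0)**2/3**2)**2 = ((1/9)*(1/9)*3**2)**2 = ((1/9)*(1/9)*9)**2 = (1/9)**2 = 1/81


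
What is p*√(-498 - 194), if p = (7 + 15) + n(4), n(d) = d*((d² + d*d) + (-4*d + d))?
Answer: 204*I*√173 ≈ 2683.2*I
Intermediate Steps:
n(d) = d*(-3*d + 2*d²) (n(d) = d*((d² + d²) - 3*d) = d*(2*d² - 3*d) = d*(-3*d + 2*d²))
p = 102 (p = (7 + 15) + 4²*(-3 + 2*4) = 22 + 16*(-3 + 8) = 22 + 16*5 = 22 + 80 = 102)
p*√(-498 - 194) = 102*√(-498 - 194) = 102*√(-692) = 102*(2*I*√173) = 204*I*√173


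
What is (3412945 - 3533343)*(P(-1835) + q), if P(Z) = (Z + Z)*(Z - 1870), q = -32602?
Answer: -1633168529704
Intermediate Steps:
P(Z) = 2*Z*(-1870 + Z) (P(Z) = (2*Z)*(-1870 + Z) = 2*Z*(-1870 + Z))
(3412945 - 3533343)*(P(-1835) + q) = (3412945 - 3533343)*(2*(-1835)*(-1870 - 1835) - 32602) = -120398*(2*(-1835)*(-3705) - 32602) = -120398*(13597350 - 32602) = -120398*13564748 = -1633168529704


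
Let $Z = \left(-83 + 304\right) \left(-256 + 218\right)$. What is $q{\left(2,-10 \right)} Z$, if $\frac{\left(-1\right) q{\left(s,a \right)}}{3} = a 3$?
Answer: $-755820$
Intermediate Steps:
$q{\left(s,a \right)} = - 9 a$ ($q{\left(s,a \right)} = - 3 a 3 = - 3 \cdot 3 a = - 9 a$)
$Z = -8398$ ($Z = 221 \left(-38\right) = -8398$)
$q{\left(2,-10 \right)} Z = \left(-9\right) \left(-10\right) \left(-8398\right) = 90 \left(-8398\right) = -755820$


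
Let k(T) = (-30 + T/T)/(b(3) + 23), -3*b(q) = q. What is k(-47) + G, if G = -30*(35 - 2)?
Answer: -21809/22 ≈ -991.32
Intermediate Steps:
b(q) = -q/3
k(T) = -29/22 (k(T) = (-30 + T/T)/(-1/3*3 + 23) = (-30 + 1)/(-1 + 23) = -29/22)
G = -990 (G = -30*33 = -990)
k(-47) + G = -29/22 - 990 = -21809/22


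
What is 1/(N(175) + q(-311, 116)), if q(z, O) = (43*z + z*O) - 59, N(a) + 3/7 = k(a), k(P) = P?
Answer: -7/345334 ≈ -2.0270e-5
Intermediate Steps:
N(a) = -3/7 + a
q(z, O) = -59 + 43*z + O*z (q(z, O) = (43*z + O*z) - 59 = -59 + 43*z + O*z)
1/(N(175) + q(-311, 116)) = 1/((-3/7 + 175) + (-59 + 43*(-311) + 116*(-311))) = 1/(1222/7 + (-59 - 13373 - 36076)) = 1/(1222/7 - 49508) = 1/(-345334/7) = -7/345334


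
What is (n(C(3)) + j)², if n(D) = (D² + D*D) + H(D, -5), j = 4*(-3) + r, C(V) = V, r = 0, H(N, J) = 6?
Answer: 144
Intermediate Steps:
j = -12 (j = 4*(-3) + 0 = -12 + 0 = -12)
n(D) = 6 + 2*D² (n(D) = (D² + D*D) + 6 = (D² + D²) + 6 = 2*D² + 6 = 6 + 2*D²)
(n(C(3)) + j)² = ((6 + 2*3²) - 12)² = ((6 + 2*9) - 12)² = ((6 + 18) - 12)² = (24 - 12)² = 12² = 144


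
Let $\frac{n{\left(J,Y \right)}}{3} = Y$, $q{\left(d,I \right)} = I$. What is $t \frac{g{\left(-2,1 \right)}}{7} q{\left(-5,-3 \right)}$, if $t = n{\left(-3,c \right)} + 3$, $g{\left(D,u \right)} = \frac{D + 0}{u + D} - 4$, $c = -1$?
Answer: $0$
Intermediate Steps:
$n{\left(J,Y \right)} = 3 Y$
$g{\left(D,u \right)} = -4 + \frac{D}{D + u}$ ($g{\left(D,u \right)} = \frac{D}{D + u} - 4 = -4 + \frac{D}{D + u}$)
$t = 0$ ($t = 3 \left(-1\right) + 3 = -3 + 3 = 0$)
$t \frac{g{\left(-2,1 \right)}}{7} q{\left(-5,-3 \right)} = 0 \frac{\frac{1}{-2 + 1} \left(\left(-4\right) 1 - -6\right)}{7} \left(-3\right) = 0 \frac{-4 + 6}{-1} \cdot \frac{1}{7} \left(-3\right) = 0 \left(-1\right) 2 \cdot \frac{1}{7} \left(-3\right) = 0 \left(\left(-2\right) \frac{1}{7}\right) \left(-3\right) = 0 \left(- \frac{2}{7}\right) \left(-3\right) = 0 \left(-3\right) = 0$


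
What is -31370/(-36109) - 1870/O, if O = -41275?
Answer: 272464116/298079795 ≈ 0.91406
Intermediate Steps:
-31370/(-36109) - 1870/O = -31370/(-36109) - 1870/(-41275) = -31370*(-1/36109) - 1870*(-1/41275) = 31370/36109 + 374/8255 = 272464116/298079795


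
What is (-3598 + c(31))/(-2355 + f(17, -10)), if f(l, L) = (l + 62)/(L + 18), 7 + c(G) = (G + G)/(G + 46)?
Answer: 2220184/1444597 ≈ 1.5369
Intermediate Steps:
c(G) = -7 + 2*G/(46 + G) (c(G) = -7 + (G + G)/(G + 46) = -7 + (2*G)/(46 + G) = -7 + 2*G/(46 + G))
f(l, L) = (62 + l)/(18 + L)
(-3598 + c(31))/(-2355 + f(17, -10)) = (-3598 + (-322 - 5*31)/(46 + 31))/(-2355 + (62 + 17)/(18 - 10)) = (-3598 + (-322 - 155)/77)/(-2355 + 79/8) = (-3598 + (1/77)*(-477))/(-2355 + (⅛)*79) = (-3598 - 477/77)/(-2355 + 79/8) = -277523/(77*(-18761/8)) = -277523/77*(-8/18761) = 2220184/1444597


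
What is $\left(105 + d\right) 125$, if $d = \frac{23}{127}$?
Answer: $\frac{1669750}{127} \approx 13148.0$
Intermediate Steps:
$d = \frac{23}{127}$ ($d = 23 \cdot \frac{1}{127} = \frac{23}{127} \approx 0.1811$)
$\left(105 + d\right) 125 = \left(105 + \frac{23}{127}\right) 125 = \frac{13358}{127} \cdot 125 = \frac{1669750}{127}$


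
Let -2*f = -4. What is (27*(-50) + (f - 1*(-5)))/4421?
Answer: -1343/4421 ≈ -0.30378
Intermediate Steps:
f = 2 (f = -1/2*(-4) = 2)
(27*(-50) + (f - 1*(-5)))/4421 = (27*(-50) + (2 - 1*(-5)))/4421 = (-1350 + (2 + 5))*(1/4421) = (-1350 + 7)*(1/4421) = -1343*1/4421 = -1343/4421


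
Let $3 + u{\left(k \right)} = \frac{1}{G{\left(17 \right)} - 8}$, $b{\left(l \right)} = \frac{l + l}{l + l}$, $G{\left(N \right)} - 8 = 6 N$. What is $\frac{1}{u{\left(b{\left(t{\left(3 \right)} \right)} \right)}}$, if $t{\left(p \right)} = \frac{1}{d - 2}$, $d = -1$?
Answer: $- \frac{102}{305} \approx -0.33443$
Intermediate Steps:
$t{\left(p \right)} = - \frac{1}{3}$ ($t{\left(p \right)} = \frac{1}{-1 - 2} = \frac{1}{-3} = - \frac{1}{3}$)
$G{\left(N \right)} = 8 + 6 N$
$b{\left(l \right)} = 1$ ($b{\left(l \right)} = \frac{2 l}{2 l} = 2 l \frac{1}{2 l} = 1$)
$u{\left(k \right)} = - \frac{305}{102}$ ($u{\left(k \right)} = -3 + \frac{1}{\left(8 + 6 \cdot 17\right) - 8} = -3 + \frac{1}{\left(8 + 102\right) - 8} = -3 + \frac{1}{110 - 8} = -3 + \frac{1}{102} = - \frac{305}{102}$)
$\frac{1}{u{\left(b{\left(t{\left(3 \right)} \right)} \right)}} = \frac{1}{- \frac{305}{102}} = - \frac{102}{305}$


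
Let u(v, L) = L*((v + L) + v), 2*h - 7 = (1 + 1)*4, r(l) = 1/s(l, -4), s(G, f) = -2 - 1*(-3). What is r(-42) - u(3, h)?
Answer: -401/4 ≈ -100.25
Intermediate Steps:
s(G, f) = 1 (s(G, f) = -2 + 3 = 1)
r(l) = 1 (r(l) = 1/1 = 1)
h = 15/2 (h = 7/2 + ((1 + 1)*4)/2 = 7/2 + (2*4)/2 = 7/2 + (1/2)*8 = 7/2 + 4 = 15/2 ≈ 7.5000)
u(v, L) = L*(L + 2*v) (u(v, L) = L*((L + v) + v) = L*(L + 2*v))
r(-42) - u(3, h) = 1 - 15*(15/2 + 2*3)/2 = 1 - 15*(15/2 + 6)/2 = 1 - 15*27/(2*2) = 1 - 1*405/4 = 1 - 405/4 = -401/4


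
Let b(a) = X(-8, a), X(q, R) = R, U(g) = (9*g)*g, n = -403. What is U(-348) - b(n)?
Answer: 1090339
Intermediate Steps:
U(g) = 9*g²
b(a) = a
U(-348) - b(n) = 9*(-348)² - 1*(-403) = 9*121104 + 403 = 1089936 + 403 = 1090339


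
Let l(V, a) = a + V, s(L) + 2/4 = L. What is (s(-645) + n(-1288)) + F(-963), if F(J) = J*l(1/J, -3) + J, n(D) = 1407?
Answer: 5377/2 ≈ 2688.5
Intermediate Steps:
s(L) = -½ + L
l(V, a) = V + a
F(J) = J + J*(-3 + 1/J) (F(J) = J*(1/J - 3) + J = J*(-3 + 1/J) + J = J + J*(-3 + 1/J))
(s(-645) + n(-1288)) + F(-963) = ((-½ - 645) + 1407) + (1 - 2*(-963)) = (-1291/2 + 1407) + (1 + 1926) = 1523/2 + 1927 = 5377/2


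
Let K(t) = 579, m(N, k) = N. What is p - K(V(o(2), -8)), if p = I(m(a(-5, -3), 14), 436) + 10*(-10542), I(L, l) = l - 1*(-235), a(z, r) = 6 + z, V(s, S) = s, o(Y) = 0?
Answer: -105328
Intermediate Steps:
I(L, l) = 235 + l (I(L, l) = l + 235 = 235 + l)
p = -104749 (p = (235 + 436) + 10*(-10542) = 671 - 105420 = -104749)
p - K(V(o(2), -8)) = -104749 - 1*579 = -104749 - 579 = -105328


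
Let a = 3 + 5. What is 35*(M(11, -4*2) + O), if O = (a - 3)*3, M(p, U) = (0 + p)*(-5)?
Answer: -1400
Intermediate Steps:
a = 8
M(p, U) = -5*p (M(p, U) = p*(-5) = -5*p)
O = 15 (O = (8 - 3)*3 = 5*3 = 15)
35*(M(11, -4*2) + O) = 35*(-5*11 + 15) = 35*(-55 + 15) = 35*(-40) = -1400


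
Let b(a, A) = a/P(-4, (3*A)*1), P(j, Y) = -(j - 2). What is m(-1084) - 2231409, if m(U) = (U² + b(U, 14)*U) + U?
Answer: -2584783/3 ≈ -8.6159e+5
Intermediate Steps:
P(j, Y) = 2 - j (P(j, Y) = -(-2 + j) = 2 - j)
b(a, A) = a/6 (b(a, A) = a/(2 - 1*(-4)) = a/(2 + 4) = a/6)
m(U) = U + 7*U²/6 (m(U) = (U² + (U/6)*U) + U = (U² + U²/6) + U = 7*U²/6 + U = U + 7*U²/6)
m(-1084) - 2231409 = (⅙)*(-1084)*(6 + 7*(-1084)) - 2231409 = (⅙)*(-1084)*(6 - 7588) - 2231409 = (⅙)*(-1084)*(-7582) - 2231409 = 4109444/3 - 2231409 = -2584783/3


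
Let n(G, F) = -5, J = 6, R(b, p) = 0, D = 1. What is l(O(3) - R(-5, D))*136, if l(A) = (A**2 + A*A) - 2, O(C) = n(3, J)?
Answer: 6528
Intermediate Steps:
O(C) = -5
l(A) = -2 + 2*A**2 (l(A) = (A**2 + A**2) - 2 = 2*A**2 - 2 = -2 + 2*A**2)
l(O(3) - R(-5, D))*136 = (-2 + 2*(-5 - 1*0)**2)*136 = (-2 + 2*(-5 + 0)**2)*136 = (-2 + 2*(-5)**2)*136 = (-2 + 2*25)*136 = (-2 + 50)*136 = 48*136 = 6528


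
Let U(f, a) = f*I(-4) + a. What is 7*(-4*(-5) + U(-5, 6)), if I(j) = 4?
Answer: 42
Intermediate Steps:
U(f, a) = a + 4*f (U(f, a) = f*4 + a = 4*f + a = a + 4*f)
7*(-4*(-5) + U(-5, 6)) = 7*(-4*(-5) + (6 + 4*(-5))) = 7*(20 + (6 - 20)) = 7*(20 - 14) = 7*6 = 42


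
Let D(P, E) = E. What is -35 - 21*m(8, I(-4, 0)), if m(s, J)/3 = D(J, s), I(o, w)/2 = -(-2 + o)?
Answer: -539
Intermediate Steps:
I(o, w) = 4 - 2*o (I(o, w) = 2*(-(-2 + o)) = 2*(2 - o) = 4 - 2*o)
m(s, J) = 3*s
-35 - 21*m(8, I(-4, 0)) = -35 - 63*8 = -35 - 21*24 = -35 - 504 = -539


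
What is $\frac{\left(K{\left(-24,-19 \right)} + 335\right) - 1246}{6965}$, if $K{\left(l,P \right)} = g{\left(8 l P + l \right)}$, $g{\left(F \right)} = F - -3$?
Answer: $\frac{388}{995} \approx 0.38995$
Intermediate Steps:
$g{\left(F \right)} = 3 + F$ ($g{\left(F \right)} = F + 3 = 3 + F$)
$K{\left(l,P \right)} = 3 + l + 8 P l$ ($K{\left(l,P \right)} = 3 + \left(8 l P + l\right) = 3 + \left(8 P l + l\right) = 3 + \left(l + 8 P l\right) = 3 + l + 8 P l$)
$\frac{\left(K{\left(-24,-19 \right)} + 335\right) - 1246}{6965} = \frac{\left(\left(3 - 24 \left(1 + 8 \left(-19\right)\right)\right) + 335\right) - 1246}{6965} = \left(\left(\left(3 - 24 \left(1 - 152\right)\right) + 335\right) - 1246\right) \frac{1}{6965} = \left(\left(\left(3 - -3624\right) + 335\right) - 1246\right) \frac{1}{6965} = \left(\left(\left(3 + 3624\right) + 335\right) - 1246\right) \frac{1}{6965} = \left(\left(3627 + 335\right) - 1246\right) \frac{1}{6965} = \left(3962 - 1246\right) \frac{1}{6965} = 2716 \cdot \frac{1}{6965} = \frac{388}{995}$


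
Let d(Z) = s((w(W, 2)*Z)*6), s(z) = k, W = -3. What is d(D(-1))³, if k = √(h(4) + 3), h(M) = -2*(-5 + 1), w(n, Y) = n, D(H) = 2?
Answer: 11*√11 ≈ 36.483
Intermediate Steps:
h(M) = 8 (h(M) = -2*(-4) = 8)
k = √11 (k = √(8 + 3) = √11 ≈ 3.3166)
s(z) = √11
d(Z) = √11
d(D(-1))³ = (√11)³ = 11*√11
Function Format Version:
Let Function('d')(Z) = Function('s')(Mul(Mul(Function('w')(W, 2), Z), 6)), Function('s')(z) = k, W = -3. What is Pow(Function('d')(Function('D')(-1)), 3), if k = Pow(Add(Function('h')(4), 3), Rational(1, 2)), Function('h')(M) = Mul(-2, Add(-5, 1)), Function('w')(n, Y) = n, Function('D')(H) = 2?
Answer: Mul(11, Pow(11, Rational(1, 2))) ≈ 36.483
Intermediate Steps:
Function('h')(M) = 8 (Function('h')(M) = Mul(-2, -4) = 8)
k = Pow(11, Rational(1, 2)) (k = Pow(Add(8, 3), Rational(1, 2)) = Pow(11, Rational(1, 2)) ≈ 3.3166)
Function('s')(z) = Pow(11, Rational(1, 2))
Function('d')(Z) = Pow(11, Rational(1, 2))
Pow(Function('d')(Function('D')(-1)), 3) = Pow(Pow(11, Rational(1, 2)), 3) = Mul(11, Pow(11, Rational(1, 2)))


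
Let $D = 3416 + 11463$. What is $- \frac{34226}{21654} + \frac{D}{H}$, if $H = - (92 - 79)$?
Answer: $- \frac{161317402}{140751} \approx -1146.1$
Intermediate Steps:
$D = 14879$
$H = -13$ ($H = \left(-1\right) 13 = -13$)
$- \frac{34226}{21654} + \frac{D}{H} = - \frac{34226}{21654} + \frac{14879}{-13} = \left(-34226\right) \frac{1}{21654} + 14879 \left(- \frac{1}{13}\right) = - \frac{17113}{10827} - \frac{14879}{13} = - \frac{161317402}{140751}$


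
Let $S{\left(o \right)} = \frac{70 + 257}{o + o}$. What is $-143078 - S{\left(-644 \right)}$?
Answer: $- \frac{184284137}{1288} \approx -1.4308 \cdot 10^{5}$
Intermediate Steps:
$S{\left(o \right)} = \frac{327}{2 o}$
$-143078 - S{\left(-644 \right)} = -143078 - \frac{327}{2 \left(-644\right)} = -143078 - \frac{327}{2} \left(- \frac{1}{644}\right) = -143078 - - \frac{327}{1288} = -143078 + \frac{327}{1288} = - \frac{184284137}{1288}$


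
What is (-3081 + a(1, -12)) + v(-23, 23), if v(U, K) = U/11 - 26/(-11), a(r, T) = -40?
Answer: -34328/11 ≈ -3120.7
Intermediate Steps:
v(U, K) = 26/11 + U/11 (v(U, K) = U*(1/11) - 26*(-1/11) = U/11 + 26/11 = 26/11 + U/11)
(-3081 + a(1, -12)) + v(-23, 23) = (-3081 - 40) + (26/11 + (1/11)*(-23)) = -3121 + (26/11 - 23/11) = -3121 + 3/11 = -34328/11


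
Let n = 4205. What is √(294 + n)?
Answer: √4499 ≈ 67.075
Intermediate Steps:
√(294 + n) = √(294 + 4205) = √4499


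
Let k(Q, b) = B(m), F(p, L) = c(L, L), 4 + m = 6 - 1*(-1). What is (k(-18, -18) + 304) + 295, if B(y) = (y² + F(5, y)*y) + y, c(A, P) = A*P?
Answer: 638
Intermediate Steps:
m = 3 (m = -4 + (6 - 1*(-1)) = -4 + (6 + 1) = -4 + 7 = 3)
F(p, L) = L² (F(p, L) = L*L = L²)
B(y) = y + y² + y³ (B(y) = (y² + y²*y) + y = (y² + y³) + y = y + y² + y³)
k(Q, b) = 39 (k(Q, b) = 3*(1 + 3 + 3²) = 3*(1 + 3 + 9) = 3*13 = 39)
(k(-18, -18) + 304) + 295 = (39 + 304) + 295 = 343 + 295 = 638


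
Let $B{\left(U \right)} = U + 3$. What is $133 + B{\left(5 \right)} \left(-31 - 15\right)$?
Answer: $-235$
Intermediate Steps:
$B{\left(U \right)} = 3 + U$
$133 + B{\left(5 \right)} \left(-31 - 15\right) = 133 + \left(3 + 5\right) \left(-31 - 15\right) = 133 + 8 \left(-46\right) = 133 - 368 = -235$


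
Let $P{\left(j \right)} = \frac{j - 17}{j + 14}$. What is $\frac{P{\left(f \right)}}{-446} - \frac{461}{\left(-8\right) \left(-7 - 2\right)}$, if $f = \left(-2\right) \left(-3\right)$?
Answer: $- \frac{128479}{20070} \approx -6.4015$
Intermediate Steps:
$f = 6$
$P{\left(j \right)} = \frac{-17 + j}{14 + j}$
$\frac{P{\left(f \right)}}{-446} - \frac{461}{\left(-8\right) \left(-7 - 2\right)} = \frac{\frac{1}{14 + 6} \left(-17 + 6\right)}{-446} - \frac{461}{\left(-8\right) \left(-7 - 2\right)} = \frac{1}{20} \left(-11\right) \left(- \frac{1}{446}\right) - \frac{461}{\left(-8\right) \left(-9\right)} = \frac{1}{20} \left(-11\right) \left(- \frac{1}{446}\right) - \frac{461}{72} = \left(- \frac{11}{20}\right) \left(- \frac{1}{446}\right) - \frac{461}{72} = \frac{11}{8920} - \frac{461}{72} = - \frac{128479}{20070}$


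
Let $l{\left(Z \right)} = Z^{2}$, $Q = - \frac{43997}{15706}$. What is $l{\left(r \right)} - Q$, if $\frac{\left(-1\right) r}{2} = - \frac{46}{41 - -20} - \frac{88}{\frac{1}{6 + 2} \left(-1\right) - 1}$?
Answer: $\frac{113649368481397}{4733804106} \approx 24008.0$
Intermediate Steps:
$r = - \frac{85060}{549}$ ($r = - 2 \left(- \frac{46}{41 - -20} - \frac{88}{\frac{1}{6 + 2} \left(-1\right) - 1}\right) = - 2 \left(- \frac{46}{41 + 20} - \frac{88}{\frac{1}{8} \left(-1\right) - 1}\right) = - 2 \left(- \frac{46}{61} - \frac{88}{\frac{1}{8} \left(-1\right) - 1}\right) = - 2 \left(\left(-46\right) \frac{1}{61} - \frac{88}{- \frac{1}{8} - 1}\right) = - 2 \left(- \frac{46}{61} - \frac{88}{- \frac{9}{8}}\right) = - 2 \left(- \frac{46}{61} - - \frac{704}{9}\right) = - 2 \left(- \frac{46}{61} + \frac{704}{9}\right) = \left(-2\right) \frac{42530}{549} = - \frac{85060}{549} \approx -154.94$)
$Q = - \frac{43997}{15706}$ ($Q = \left(-43997\right) \frac{1}{15706} = - \frac{43997}{15706} \approx -2.8013$)
$l{\left(r \right)} - Q = \left(- \frac{85060}{549}\right)^{2} - - \frac{43997}{15706} = \frac{7235203600}{301401} + \frac{43997}{15706} = \frac{113649368481397}{4733804106}$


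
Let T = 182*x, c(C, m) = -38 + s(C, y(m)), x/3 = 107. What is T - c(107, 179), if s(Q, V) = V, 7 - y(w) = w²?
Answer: 90494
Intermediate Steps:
x = 321 (x = 3*107 = 321)
y(w) = 7 - w²
c(C, m) = -31 - m² (c(C, m) = -38 + (7 - m²) = -31 - m²)
T = 58422 (T = 182*321 = 58422)
T - c(107, 179) = 58422 - (-31 - 1*179²) = 58422 - (-31 - 1*32041) = 58422 - (-31 - 32041) = 58422 - 1*(-32072) = 58422 + 32072 = 90494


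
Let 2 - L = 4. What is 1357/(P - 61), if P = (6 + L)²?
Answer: -1357/45 ≈ -30.156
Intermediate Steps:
L = -2 (L = 2 - 1*4 = 2 - 4 = -2)
P = 16 (P = (6 - 2)² = 4² = 16)
1357/(P - 61) = 1357/(16 - 61) = 1357/(-45) = -1/45*1357 = -1357/45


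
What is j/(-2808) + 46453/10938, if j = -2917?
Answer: 27057695/5118984 ≈ 5.2858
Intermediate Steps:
j/(-2808) + 46453/10938 = -2917/(-2808) + 46453/10938 = -2917*(-1/2808) + 46453*(1/10938) = 2917/2808 + 46453/10938 = 27057695/5118984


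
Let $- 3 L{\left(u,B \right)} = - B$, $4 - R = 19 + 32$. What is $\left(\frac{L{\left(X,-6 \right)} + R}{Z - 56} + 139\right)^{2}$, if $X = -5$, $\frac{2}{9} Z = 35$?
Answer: $\frac{16136289}{841} \approx 19187.0$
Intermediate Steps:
$Z = \frac{315}{2}$ ($Z = \frac{9}{2} \cdot 35 = \frac{315}{2} \approx 157.5$)
$R = -47$ ($R = 4 - \left(19 + 32\right) = 4 - 51 = -47$)
$L{\left(u,B \right)} = \frac{B}{3}$ ($L{\left(u,B \right)} = - \frac{\left(-1\right) B}{3} = \frac{B}{3}$)
$\left(\frac{L{\left(X,-6 \right)} + R}{Z - 56} + 139\right)^{2} = \left(\frac{\frac{1}{3} \left(-6\right) - 47}{\frac{315}{2} - 56} + 139\right)^{2} = \left(\frac{-2 - 47}{\frac{203}{2}} + 139\right)^{2} = \left(\left(-49\right) \frac{2}{203} + 139\right)^{2} = \left(- \frac{14}{29} + 139\right)^{2} = \left(\frac{4017}{29}\right)^{2} = \frac{16136289}{841}$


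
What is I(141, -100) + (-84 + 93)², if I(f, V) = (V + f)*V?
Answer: -4019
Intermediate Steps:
I(f, V) = V*(V + f)
I(141, -100) + (-84 + 93)² = -100*(-100 + 141) + (-84 + 93)² = -100*41 + 9² = -4100 + 81 = -4019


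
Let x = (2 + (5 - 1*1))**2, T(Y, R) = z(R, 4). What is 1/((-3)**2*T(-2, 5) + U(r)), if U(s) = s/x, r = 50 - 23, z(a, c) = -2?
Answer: -4/69 ≈ -0.057971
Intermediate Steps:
T(Y, R) = -2
x = 36 (x = (2 + (5 - 1))**2 = (2 + 4)**2 = 6**2 = 36)
r = 27
U(s) = s/36
1/((-3)**2*T(-2, 5) + U(r)) = 1/((-3)**2*(-2) + (1/36)*27) = 1/(9*(-2) + 3/4) = 1/(-18 + 3/4) = 1/(-69/4) = -4/69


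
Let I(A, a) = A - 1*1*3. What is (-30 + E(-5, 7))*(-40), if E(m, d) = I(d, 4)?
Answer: 1040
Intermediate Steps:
I(A, a) = -3 + A (I(A, a) = A - 1*3 = A - 3 = -3 + A)
E(m, d) = -3 + d
(-30 + E(-5, 7))*(-40) = (-30 + (-3 + 7))*(-40) = (-30 + 4)*(-40) = -26*(-40) = 1040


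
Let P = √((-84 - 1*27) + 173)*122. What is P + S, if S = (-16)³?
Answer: -4096 + 122*√62 ≈ -3135.4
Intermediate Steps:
P = 122*√62 (P = √((-84 - 27) + 173)*122 = √(-111 + 173)*122 = √62*122 = 122*√62 ≈ 960.63)
S = -4096
P + S = 122*√62 - 4096 = -4096 + 122*√62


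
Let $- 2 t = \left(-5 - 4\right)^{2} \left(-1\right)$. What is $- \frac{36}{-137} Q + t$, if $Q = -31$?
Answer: $\frac{8865}{274} \approx 32.354$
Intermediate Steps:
$t = \frac{81}{2}$ ($t = - \frac{\left(-5 - 4\right)^{2} \left(-1\right)}{2} = - \frac{\left(-9\right)^{2} \left(-1\right)}{2} = - \frac{81 \left(-1\right)}{2} = \left(- \frac{1}{2}\right) \left(-81\right) = \frac{81}{2} \approx 40.5$)
$- \frac{36}{-137} Q + t = - \frac{36}{-137} \left(-31\right) + \frac{81}{2} = \left(-36\right) \left(- \frac{1}{137}\right) \left(-31\right) + \frac{81}{2} = \frac{36}{137} \left(-31\right) + \frac{81}{2} = - \frac{1116}{137} + \frac{81}{2} = \frac{8865}{274}$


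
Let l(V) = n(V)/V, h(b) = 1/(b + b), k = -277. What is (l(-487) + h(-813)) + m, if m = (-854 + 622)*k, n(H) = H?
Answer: 104494889/1626 ≈ 64265.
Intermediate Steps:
h(b) = 1/(2*b)
l(V) = 1 (l(V) = V/V = 1)
m = 64264 (m = (-854 + 622)*(-277) = -232*(-277) = 64264)
(l(-487) + h(-813)) + m = (1 + (1/2)/(-813)) + 64264 = (1 + (1/2)*(-1/813)) + 64264 = (1 - 1/1626) + 64264 = 1625/1626 + 64264 = 104494889/1626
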